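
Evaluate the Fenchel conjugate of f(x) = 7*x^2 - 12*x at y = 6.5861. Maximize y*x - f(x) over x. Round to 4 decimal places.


f*(y) = sup_x {y*x - a*x^2 - b*x} = sup_x {(y-b)*x - a*x^2}
FOC: (y - b) - 2a*x = 0 => x* = (y - b)/(2a)
x* = (6.5861 + 12)/(2*7) = 1.3276
f*(6.5861) = (y-b)^2/(4a) = (6.5861 + 12)^2/(4*7)
= 345.4431/28 = 12.3373


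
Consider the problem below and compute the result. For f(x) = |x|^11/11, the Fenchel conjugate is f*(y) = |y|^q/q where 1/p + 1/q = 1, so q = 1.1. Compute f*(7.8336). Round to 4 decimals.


The conjugate exponent q satisfies 1/p + 1/q = 1.
p = 11, so q = 11/(11 - 1) = 1.1
|y|^q = 7.8336^1.1 = 9.624
f*(7.8336) = 9.624 / 1.1 = 8.7491


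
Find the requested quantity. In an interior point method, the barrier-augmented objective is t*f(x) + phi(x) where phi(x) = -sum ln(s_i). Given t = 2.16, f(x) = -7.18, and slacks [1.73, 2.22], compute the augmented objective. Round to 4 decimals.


Step 1: Compute log-barrier.
ln values: [0.5481, 0.7975]
phi = -(0.5481 + 0.7975) = -1.3456
Step 2: Compute augmented objective.
t*f(x) = 2.16*-7.18 = -15.5088
Total = -15.5088 - 1.3456 = -16.8544


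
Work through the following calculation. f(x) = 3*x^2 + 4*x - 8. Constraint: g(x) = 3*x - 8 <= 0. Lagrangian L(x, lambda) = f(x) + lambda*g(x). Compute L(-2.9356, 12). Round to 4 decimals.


Step 1: Evaluate f(x).
f(-2.9356) = 3*(-2.9356)^2 + 4*(-2.9356) - 8 = 6.1108
Step 2: Evaluate g(x).
g(-2.9356) = 3*-2.9356 - 8 = -16.8068
Step 3: Compute Lagrangian.
L = 6.1108 + 12*-16.8068 = -195.5708


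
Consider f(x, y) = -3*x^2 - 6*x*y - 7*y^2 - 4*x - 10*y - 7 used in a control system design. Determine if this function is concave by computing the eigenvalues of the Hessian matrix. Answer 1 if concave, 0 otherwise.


The Hessian of f(x,y) = -3*x^2 - 6*x*y - 7*y^2 - 4*x - 10*y - 7 is:
H = [[-6, -6], [-6, -14]]
Trace = -6 - 14 = -20
Determinant = -6*-14 - (-6)^2 = 48
Discriminant = (-20)^2 - 4*48 = 208.0
Eigenvalues: lambda_1 = -17.2111, lambda_2 = -2.7889
The function is concave.

1


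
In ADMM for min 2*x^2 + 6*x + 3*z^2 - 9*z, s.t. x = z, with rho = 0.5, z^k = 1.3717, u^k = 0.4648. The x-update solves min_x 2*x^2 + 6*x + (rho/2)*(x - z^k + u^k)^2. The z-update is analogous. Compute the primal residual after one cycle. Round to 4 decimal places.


ADMM iteration with rho = 0.5, z^k = 1.3717, u^k = 0.4648
Step 1: x-update.
Minimize 2*x^2 + 6*x + (0.5/2)*(x - 1.3717 + 0.4648)^2
FOC: (2*2 + 0.5)*x = -6 + 0.5*(1.3717 - 0.4648)
x^{k+1} = -1.2326
Step 2: z-update.
Minimize 3*z^2 - 9*z + (0.5/2)*(-1.2326 - z + 0.4648)^2
FOC: (2*3 + 0.5)*z = 9 + 0.5*(-1.2326 + 0.4648)
z^{k+1} = 1.3256
Step 3: u-update.
u^{k+1} = 0.4648 - 1.2326 - 1.3256 = -2.0933
Step 4: Primal residual = |-1.2326 - 1.3256| = 2.5581


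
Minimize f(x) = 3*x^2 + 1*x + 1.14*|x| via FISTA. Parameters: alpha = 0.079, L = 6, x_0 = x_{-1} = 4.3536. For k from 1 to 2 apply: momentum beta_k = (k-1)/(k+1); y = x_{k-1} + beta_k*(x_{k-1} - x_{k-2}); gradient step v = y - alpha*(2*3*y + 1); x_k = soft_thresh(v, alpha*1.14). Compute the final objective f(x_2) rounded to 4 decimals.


FISTA on f(x) = 3*x^2 + 1*x + 1.14*|x|
L = 6, alpha = 0.079
Iteration 1: beta = 0.0, y = 4.3536 + 0.0*(4.3536 - 4.3536) = 4.3536
  grad(y) = 27.1216, v = y - alpha*grad = 2.211
  prox(v) = soft_thresh(2.211, 0.0901) = 2.1209
Iteration 2: beta = 0.3333, y = 2.1209 + 0.3333*(2.1209 - 4.3536) = 1.3767
  grad(y) = 9.2603, v = y - alpha*grad = 0.6452
  prox(v) = soft_thresh(0.6452, 0.0901) = 0.5551
f(x_2) = 3*0.5551^2 + 1*0.5551 + 1.14*|0.5551| = 2.1123


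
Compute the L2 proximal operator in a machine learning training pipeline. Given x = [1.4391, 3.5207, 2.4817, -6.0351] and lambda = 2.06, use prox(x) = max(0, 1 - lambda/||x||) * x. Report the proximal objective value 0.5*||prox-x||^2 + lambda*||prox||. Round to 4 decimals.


Step 1: Compute ||x||.
||x|| = 7.553
Step 2: Compute scaling factor.
scale = max(0, 1 - 2.06/7.553) = 0.7273
Step 3: prox(x) = [1.0466, 2.5605, 1.8048, -4.3891]
||prox(x)|| = 5.493
Step 4: Proximal objective.
0.5*||prox-x||^2 = 2.1218
lambda*||prox|| = 11.3156
Total = 13.4374


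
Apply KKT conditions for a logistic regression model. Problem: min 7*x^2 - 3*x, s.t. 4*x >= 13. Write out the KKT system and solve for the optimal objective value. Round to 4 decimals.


Step 1: Try lambda = 0 (constraint inactive).
x_unc = 3/(2*7) = 0.2143
Check: 4*0.2143 = 0.8572 < 13 -- violated!
Step 2: Constraint must be active: 4*x = 13
x* = 13/4 = 3.25
lambda = (2*7*3.25 - 3)/4 = 10.625
Step 3: Compute optimal value.
f(x*) = 7*3.25^2 - 3*3.25 = 64.1875


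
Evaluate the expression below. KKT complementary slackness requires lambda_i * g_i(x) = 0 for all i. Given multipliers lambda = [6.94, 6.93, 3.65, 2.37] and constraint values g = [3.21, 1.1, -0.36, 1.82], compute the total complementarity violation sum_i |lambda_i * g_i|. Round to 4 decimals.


KKT complementary slackness check:
lambda_1 * g_1 = 6.94 * 3.21 = 22.2774
lambda_2 * g_2 = 6.93 * 1.1 = 7.623
lambda_3 * g_3 = 3.65 * -0.36 = -1.314
lambda_4 * g_4 = 2.37 * 1.82 = 4.3134
Total violation = 22.2774 + 7.623 + 1.314 + 4.3134 = 35.5278


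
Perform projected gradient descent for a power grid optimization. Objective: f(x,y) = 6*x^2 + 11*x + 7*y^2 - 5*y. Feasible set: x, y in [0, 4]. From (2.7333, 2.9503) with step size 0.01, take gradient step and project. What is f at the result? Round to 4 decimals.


Step 1: Compute gradient at (2.7333, 2.9503).
grad_x = 2*6*2.7333 + 11 = 43.7996
grad_y = 2*7*2.9503 - 5 = 36.3042
Step 2: Gradient step.
x_raw = 2.7333 - 0.01*43.7996 = 2.2953
y_raw = 2.9503 - 0.01*36.3042 = 2.5873
Step 3: Project onto [0, 4].
x_proj = clip(2.2953) = 2.2953
y_proj = clip(2.5873) = 2.5873
Step 4: Evaluate f.
f(2.2953, 2.5873) = 90.7799


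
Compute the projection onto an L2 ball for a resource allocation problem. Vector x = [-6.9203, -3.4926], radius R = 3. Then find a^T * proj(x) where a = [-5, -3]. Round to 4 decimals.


Step 1: Compute ||x|| (intermediates to 6 decimals).
||x|| = sqrt((-6.9203)^2 + (-3.4926)^2) = 7.751697
Step 2: Project.
Since ||x|| > R, scale = R/||x|| = 3/7.751697 = 0.387012, proj(x) = scale * x
proj(x) = [-2.678239, -1.351678]
Step 3: Dot product.
a^T * proj(x) = -5*(-2.678239) - 3*(-1.351678) = 17.4462


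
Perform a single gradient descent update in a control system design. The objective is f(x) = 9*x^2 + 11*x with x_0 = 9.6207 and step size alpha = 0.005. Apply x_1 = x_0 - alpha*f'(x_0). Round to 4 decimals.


We compute the gradient at x_0 and apply the update.
f'(x) = 18*x + 11
f'(9.6207) = 18*9.6207 + 11 = 184.1726
x_1 = 9.6207 - 0.005*184.1726 = 8.6998


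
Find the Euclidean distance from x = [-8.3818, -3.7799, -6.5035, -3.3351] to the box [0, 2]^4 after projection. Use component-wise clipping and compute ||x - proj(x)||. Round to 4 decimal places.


Project each component onto [0, 2].
clip(-8.3818) = 0.0, clip(-3.7799) = 0.0, clip(-6.5035) = 0.0, clip(-3.3351) = 0.0
Projection = [0.0, 0.0, 0.0, 0.0]
Squared diffs: [70.2546, 14.2876, 42.2955, 11.1229]
Distance = sqrt(137.9606) = 11.7457


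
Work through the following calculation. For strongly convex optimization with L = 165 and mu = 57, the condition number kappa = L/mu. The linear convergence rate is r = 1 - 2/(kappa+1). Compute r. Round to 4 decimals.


Step 1: Compute the condition number.
kappa = L/mu = 165/57 = 2.8947
Step 2: Compute the convergence rate.
r = 1 - 2/(kappa + 1) = 1 - 2*mu/(L + mu) = (L - mu)/(L + mu) = 108/222 = 0.4865


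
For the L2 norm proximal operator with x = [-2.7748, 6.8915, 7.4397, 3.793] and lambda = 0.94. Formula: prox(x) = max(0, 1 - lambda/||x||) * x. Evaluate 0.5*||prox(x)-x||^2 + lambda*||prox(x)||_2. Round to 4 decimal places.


Step 1: Compute ||x||.
||x|| = 11.1771
Step 2: Compute scaling factor.
scale = max(0, 1 - 0.94/11.1771) = 0.9159
Step 3: prox(x) = [-2.5414, 6.3119, 6.814, 3.474]
||prox(x)|| = 10.2371
Step 4: Proximal objective.
0.5*||prox-x||^2 = 0.4418
lambda*||prox|| = 9.6229
Total = 10.0647


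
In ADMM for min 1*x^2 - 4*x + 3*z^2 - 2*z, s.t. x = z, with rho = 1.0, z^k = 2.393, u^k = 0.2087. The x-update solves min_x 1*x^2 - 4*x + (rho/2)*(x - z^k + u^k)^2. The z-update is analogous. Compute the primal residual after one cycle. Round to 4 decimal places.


ADMM iteration with rho = 1.0, z^k = 2.393, u^k = 0.2087
Step 1: x-update.
Minimize 1*x^2 - 4*x + (1.0/2)*(x - 2.393 + 0.2087)^2
FOC: (2*1 + 1.0)*x = 4 + 1.0*(2.393 - 0.2087)
x^{k+1} = 2.0614
Step 2: z-update.
Minimize 3*z^2 - 2*z + (1.0/2)*(2.0614 - z + 0.2087)^2
FOC: (2*3 + 1.0)*z = 2 + 1.0*(2.0614 + 0.2087)
z^{k+1} = 0.61
Step 3: u-update.
u^{k+1} = 0.2087 + 2.0614 - 0.61 = 1.6601
Step 4: Primal residual = |2.0614 - 0.61| = 1.4514


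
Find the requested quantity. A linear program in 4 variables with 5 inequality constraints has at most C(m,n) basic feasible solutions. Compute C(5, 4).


Each vertex corresponds to some choice of n active constraints out of m, so the number of vertices is at most C(m, n) = m! / (n!(m-n)!).
m = 5, n = 4
Numerator: 5 * 4 * 3 * 2
Denominator: 4! = 24
C(5, 4) = 5


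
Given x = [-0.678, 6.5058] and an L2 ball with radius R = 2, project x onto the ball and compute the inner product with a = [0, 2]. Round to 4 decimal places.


Step 1: Compute ||x|| (intermediates to 6 decimals).
||x|| = sqrt((-0.678)^2 + 6.5058^2) = 6.541033
Step 2: Project.
Since ||x|| > R, scale = R/||x|| = 2/6.541033 = 0.305762, proj(x) = scale * x
proj(x) = [-0.207307, 1.989226]
Step 3: Dot product.
a^T * proj(x) = 0*(-0.207307) + 2*1.989226 = 3.9785


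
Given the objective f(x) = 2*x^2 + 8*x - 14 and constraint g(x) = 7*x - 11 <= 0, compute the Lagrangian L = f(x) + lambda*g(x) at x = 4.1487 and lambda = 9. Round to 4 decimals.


Step 1: Evaluate f(x).
f(4.1487) = 2*4.1487^2 + 8*4.1487 - 14 = 53.613
Step 2: Evaluate g(x).
g(4.1487) = 7*4.1487 - 11 = 18.0409
Step 3: Compute Lagrangian.
L = 53.613 + 9*18.0409 = 215.9811


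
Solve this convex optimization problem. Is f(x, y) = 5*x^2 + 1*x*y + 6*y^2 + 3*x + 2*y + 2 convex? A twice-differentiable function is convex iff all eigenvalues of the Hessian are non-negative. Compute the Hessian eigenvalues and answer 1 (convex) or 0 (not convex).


The Hessian of f(x,y) = 5*x^2 + 1*x*y + 6*y^2 + 3*x + 2*y + 2 is:
H = [[10, 1], [1, 12]]
Trace = 10 + 12 = 22
Determinant = 10*12 - (1)^2 = 119
Discriminant = (22)^2 - 4*119 = 8.0
Eigenvalues: lambda_1 = 9.5858, lambda_2 = 12.4142
The function is convex.

1


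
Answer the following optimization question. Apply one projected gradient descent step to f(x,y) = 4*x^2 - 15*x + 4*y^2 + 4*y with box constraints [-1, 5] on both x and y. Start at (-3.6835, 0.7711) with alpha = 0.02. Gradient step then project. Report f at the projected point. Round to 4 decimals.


Step 1: Compute gradient at (-3.6835, 0.7711).
grad_x = 2*4*-3.6835 - 15 = -44.468
grad_y = 2*4*0.7711 + 4 = 10.1688
Step 2: Gradient step.
x_raw = -3.6835 - 0.02*-44.468 = -2.7941
y_raw = 0.7711 - 0.02*10.1688 = 0.5677
Step 3: Project onto [-1, 5].
x_proj = clip(-2.7941) = -1.0
y_proj = clip(0.5677) = 0.5677
Step 4: Evaluate f.
f(-1.0, 0.5677) = 22.5601


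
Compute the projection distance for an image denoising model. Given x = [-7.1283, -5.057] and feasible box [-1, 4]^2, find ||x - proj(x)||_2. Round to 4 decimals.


Project each component onto [-1, 4].
clip(-7.1283) = -1.0, clip(-5.057) = -1.0
Projection = [-1.0, -1.0]
Squared diffs: [37.5561, 16.4592]
Distance = sqrt(54.0153) = 7.3495


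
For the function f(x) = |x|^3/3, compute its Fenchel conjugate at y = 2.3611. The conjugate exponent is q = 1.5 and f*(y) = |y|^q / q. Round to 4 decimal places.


The conjugate exponent q satisfies 1/p + 1/q = 1.
p = 3, so q = 3/(3 - 1) = 1.5
|y|^q = 2.3611^1.5 = 3.628
f*(2.3611) = 3.628 / 1.5 = 2.4187


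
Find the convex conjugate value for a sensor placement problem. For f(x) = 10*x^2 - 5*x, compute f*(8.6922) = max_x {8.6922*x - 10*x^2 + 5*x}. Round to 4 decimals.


f*(y) = sup_x {y*x - a*x^2 - b*x} = sup_x {(y-b)*x - a*x^2}
FOC: (y - b) - 2a*x = 0 => x* = (y - b)/(2a)
x* = (8.6922 + 5)/(2*10) = 0.6846
f*(8.6922) = (y-b)^2/(4a) = (8.6922 + 5)^2/(4*10)
= 187.4763/40 = 4.6869


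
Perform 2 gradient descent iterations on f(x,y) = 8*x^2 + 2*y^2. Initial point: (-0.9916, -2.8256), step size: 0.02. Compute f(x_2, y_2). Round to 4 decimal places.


Gradient descent on f(x,y) = 8*x^2 + 2*y^2.
Starting point: (-0.9916, -2.8256), alpha = 0.02
Step 1: grad_x = 2*8*-0.9916 = -15.8656, grad_y = 2*2*-2.8256 = -11.3024
  x_1 = -0.9916 - 0.02*-15.8656 = -0.6743
  y_1 = -2.8256 - 0.02*-11.3024 = -2.5996
Step 2: grad_x = 2*8*-0.6743 = -10.7886, grad_y = 2*2*-2.5996 = -10.3982
  x_2 = -0.6743 - 0.02*-10.7886 = -0.4585
  y_2 = -2.5996 - 0.02*-10.3982 = -2.3916
f(-0.4585, -2.3916) = 8*(-0.4585)^2 + 2*(-2.3916)^2 = 13.1213


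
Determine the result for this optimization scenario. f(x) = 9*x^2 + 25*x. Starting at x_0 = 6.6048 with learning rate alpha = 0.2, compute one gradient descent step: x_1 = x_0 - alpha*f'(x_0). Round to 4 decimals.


We compute the gradient at x_0 and apply the update.
f'(x) = 18*x + 25
f'(6.6048) = 18*6.6048 + 25 = 143.8864
x_1 = 6.6048 - 0.2*143.8864 = -22.1725


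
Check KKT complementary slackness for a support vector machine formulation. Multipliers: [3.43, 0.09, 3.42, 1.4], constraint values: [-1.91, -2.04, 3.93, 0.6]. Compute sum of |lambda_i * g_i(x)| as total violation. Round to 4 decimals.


KKT complementary slackness check:
lambda_1 * g_1 = 3.43 * -1.91 = -6.5513
lambda_2 * g_2 = 0.09 * -2.04 = -0.1836
lambda_3 * g_3 = 3.42 * 3.93 = 13.4406
lambda_4 * g_4 = 1.4 * 0.6 = 0.84
Total violation = 6.5513 + 0.1836 + 13.4406 + 0.84 = 21.0155


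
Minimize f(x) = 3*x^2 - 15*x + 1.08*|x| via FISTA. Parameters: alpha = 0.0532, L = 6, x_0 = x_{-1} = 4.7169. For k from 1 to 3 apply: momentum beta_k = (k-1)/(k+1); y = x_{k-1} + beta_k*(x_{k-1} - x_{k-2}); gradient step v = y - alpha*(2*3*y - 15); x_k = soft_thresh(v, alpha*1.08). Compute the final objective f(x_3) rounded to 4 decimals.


FISTA on f(x) = 3*x^2 - 15*x + 1.08*|x|
L = 6, alpha = 0.0532
Iteration 1: beta = 0.0, y = 4.7169 + 0.0*(4.7169 - 4.7169) = 4.7169
  grad(y) = 13.3014, v = y - alpha*grad = 4.0093
  prox(v) = soft_thresh(4.0093, 0.0575) = 3.9518
Iteration 2: beta = 0.3333, y = 3.9518 + 0.3333*(3.9518 - 4.7169) = 3.6968
  grad(y) = 7.1807, v = y - alpha*grad = 3.3148
  prox(v) = soft_thresh(3.3148, 0.0575) = 3.2573
Iteration 3: beta = 0.5, y = 3.2573 + 0.5*(3.2573 - 3.9518) = 2.9101
  grad(y) = 2.4604, v = y - alpha*grad = 2.7792
  prox(v) = soft_thresh(2.7792, 0.0575) = 2.7217
f(x_3) = 3*2.7217^2 - 15*2.7217 + 1.08*|2.7217| = -15.6631


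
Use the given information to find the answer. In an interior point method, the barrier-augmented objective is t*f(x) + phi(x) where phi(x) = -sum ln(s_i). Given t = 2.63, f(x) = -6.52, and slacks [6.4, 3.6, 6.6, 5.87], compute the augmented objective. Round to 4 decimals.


Step 1: Compute log-barrier.
ln values: [1.8563, 1.2809, 1.8871, 1.7699]
phi = -(1.8563 + 1.2809 + 1.8871 + 1.7699) = -6.7942
Step 2: Compute augmented objective.
t*f(x) = 2.63*-6.52 = -17.1476
Total = -17.1476 - 6.7942 = -23.9418


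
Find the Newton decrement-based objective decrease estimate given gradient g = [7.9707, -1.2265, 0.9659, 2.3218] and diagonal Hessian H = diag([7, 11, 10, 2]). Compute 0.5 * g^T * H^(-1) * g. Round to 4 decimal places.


Step 1: H is diagonal, so H^(-1) * g = [1.1387, -0.1115, 0.0966, 1.1609].
Step 2: g^T H^(-1) g = sum_i g_i^2 / H_ii
  = (7.9707)^2/7 + (-1.2265)^2/11 + (0.9659)^2/10 + (2.3218)^2/2
  = 9.076 + 0.1368 + 0.0933 + 2.6954 = 12.0014
Step 3: Objective decrease = 0.5 * g^T H^(-1) g = 6.0007


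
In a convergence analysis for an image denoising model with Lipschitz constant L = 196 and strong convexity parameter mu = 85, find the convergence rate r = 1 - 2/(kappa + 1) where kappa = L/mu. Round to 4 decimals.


Step 1: Compute the condition number.
kappa = L/mu = 196/85 = 2.3059
Step 2: Compute the convergence rate.
r = 1 - 2/(kappa + 1) = 1 - 2*mu/(L + mu) = (L - mu)/(L + mu) = 111/281 = 0.395


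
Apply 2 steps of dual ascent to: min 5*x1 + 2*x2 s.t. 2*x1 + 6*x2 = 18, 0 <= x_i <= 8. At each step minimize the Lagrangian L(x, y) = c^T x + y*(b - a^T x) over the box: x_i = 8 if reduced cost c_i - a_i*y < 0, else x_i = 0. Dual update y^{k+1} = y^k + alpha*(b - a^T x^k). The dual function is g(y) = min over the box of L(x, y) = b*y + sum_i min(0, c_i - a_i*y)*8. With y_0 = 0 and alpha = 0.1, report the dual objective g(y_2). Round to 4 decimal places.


Dual ascent for LP: min 5*x1 + 2*x2, 2*x1 + 6*x2 = 18, 0 <= x_i <= 8
Step 1: y^k = 0.0, reduced costs: (5.0, 2.0)
  x^k = (0.0, 0.0), subgradient = b - a^T x = 18.0
  y^{k+1} = 0.0 + 0.1*18.0 = 1.8
Step 2: y^k = 1.8, reduced costs: (1.4, -8.8)
  x^k = (0.0, 8.0), subgradient = b - a^T x = -30.0
  y^{k+1} = 1.8 + 0.1*-30.0 = -1.2
Dual objective at y_2 = -1.2: reduced costs (7.4, 9.2), box minimizer x = (0.0, 0.0)
g(y_2) = b*y + (c1 - a1*y)*x1 + (c2 - a2*y)*x2 = 18*(-1.2) + 7.4*0.0 + 9.2*0.0 = -21.6 + 0.0 + 0.0 = -21.6


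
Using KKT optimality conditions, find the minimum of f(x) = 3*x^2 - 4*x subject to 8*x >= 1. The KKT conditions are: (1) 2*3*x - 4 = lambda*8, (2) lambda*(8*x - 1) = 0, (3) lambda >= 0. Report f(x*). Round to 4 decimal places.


Step 1: Try lambda = 0 (constraint inactive).
Stationarity: 2*3*x - 4 = 0
x* = 4/(2*3) = 2/3 = 0.6667 (rounded; the exact value 2/3 is used below)
Check constraint: 8*0.6667 = 5.3336 >= 1 -- satisfied.
Step 2: Compute optimal value.
f(x*) = 3*(2/3)^2 - 4*(2/3) = -1.3333


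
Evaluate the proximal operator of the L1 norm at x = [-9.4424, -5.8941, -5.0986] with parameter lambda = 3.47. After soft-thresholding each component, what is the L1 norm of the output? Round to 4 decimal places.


Soft-thresholding with lambda = 3.47:
prox(-9.4424) = sign(-9.4424)*max(|-9.4424| - 3.47, 0) = -5.9724
prox(-5.8941) = sign(-5.8941)*max(|-5.8941| - 3.47, 0) = -2.4241
prox(-5.0986) = sign(-5.0986)*max(|-5.0986| - 3.47, 0) = -1.6286
prox(x) = [-5.9724, -2.4241, -1.6286]
||prox(x)||_1 = 5.9724 + 2.4241 + 1.6286 = 10.0251


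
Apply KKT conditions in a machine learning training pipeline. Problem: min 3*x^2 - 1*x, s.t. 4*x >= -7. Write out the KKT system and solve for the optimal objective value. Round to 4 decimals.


Step 1: Try lambda = 0 (constraint inactive).
Stationarity: 2*3*x - 1 = 0
x* = 1/(2*3) = 1/6 = 0.1667 (rounded; the exact value 1/6 is used below)
Check constraint: 4*0.1667 = 0.6668 >= -7 -- satisfied.
Step 2: Compute optimal value.
f(x*) = 3*(1/6)^2 - 1*(1/6) = -0.0833


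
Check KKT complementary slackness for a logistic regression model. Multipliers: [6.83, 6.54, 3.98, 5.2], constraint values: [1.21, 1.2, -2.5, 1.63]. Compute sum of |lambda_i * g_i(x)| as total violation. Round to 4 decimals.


KKT complementary slackness check:
lambda_1 * g_1 = 6.83 * 1.21 = 8.2643
lambda_2 * g_2 = 6.54 * 1.2 = 7.848
lambda_3 * g_3 = 3.98 * -2.5 = -9.95
lambda_4 * g_4 = 5.2 * 1.63 = 8.476
Total violation = 8.2643 + 7.848 + 9.95 + 8.476 = 34.5383


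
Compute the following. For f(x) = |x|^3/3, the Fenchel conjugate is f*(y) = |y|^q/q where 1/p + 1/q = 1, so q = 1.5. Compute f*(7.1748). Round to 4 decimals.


The conjugate exponent q satisfies 1/p + 1/q = 1.
p = 3, so q = 3/(3 - 1) = 1.5
|y|^q = 7.1748^1.5 = 19.2183
f*(7.1748) = 19.2183 / 1.5 = 12.8122


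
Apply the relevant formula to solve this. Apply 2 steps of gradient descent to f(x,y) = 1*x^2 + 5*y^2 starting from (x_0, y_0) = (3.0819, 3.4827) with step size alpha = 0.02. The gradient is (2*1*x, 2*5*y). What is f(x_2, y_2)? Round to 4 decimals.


Gradient descent on f(x,y) = 1*x^2 + 5*y^2.
Starting point: (3.0819, 3.4827), alpha = 0.02
Step 1: grad_x = 2*1*3.0819 = 6.1638, grad_y = 2*5*3.4827 = 34.827
  x_1 = 3.0819 - 0.02*6.1638 = 2.9586
  y_1 = 3.4827 - 0.02*34.827 = 2.7862
Step 2: grad_x = 2*1*2.9586 = 5.9172, grad_y = 2*5*2.7862 = 27.8616
  x_2 = 2.9586 - 0.02*5.9172 = 2.8403
  y_2 = 2.7862 - 0.02*27.8616 = 2.2289
f(2.8403, 2.2289) = 1*2.8403^2 + 5*2.2289^2 = 32.9078


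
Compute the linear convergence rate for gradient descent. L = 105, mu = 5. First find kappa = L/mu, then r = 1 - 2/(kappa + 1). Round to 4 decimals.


Step 1: Compute the condition number.
kappa = L/mu = 105/5 = 21.0
Step 2: Compute the convergence rate.
r = 1 - 2/(kappa + 1) = 1 - 2*mu/(L + mu) = (L - mu)/(L + mu) = 100/110 = 0.9091


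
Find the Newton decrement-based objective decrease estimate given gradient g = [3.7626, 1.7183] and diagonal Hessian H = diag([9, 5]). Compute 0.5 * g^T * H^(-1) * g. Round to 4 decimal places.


Step 1: H is diagonal, so H^(-1) * g = [0.4181, 0.3437].
Step 2: g^T H^(-1) g = sum_i g_i^2 / H_ii
  = (3.7626)^2/9 + (1.7183)^2/5
  = 1.573 + 0.5905 = 2.1635
Step 3: Objective decrease = 0.5 * g^T H^(-1) g = 1.0818


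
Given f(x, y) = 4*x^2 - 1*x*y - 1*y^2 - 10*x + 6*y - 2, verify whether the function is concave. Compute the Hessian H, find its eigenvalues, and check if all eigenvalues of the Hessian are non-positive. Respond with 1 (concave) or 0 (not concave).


The Hessian of f(x,y) = 4*x^2 - 1*x*y - 1*y^2 - 10*x + 6*y - 2 is:
H = [[8, -1], [-1, -2]]
Trace = 8 - 2 = 6
Determinant = 8*-2 - (-1)^2 = -17
Discriminant = (6)^2 - 4*-17 = 104.0
Eigenvalues: lambda_1 = -2.099, lambda_2 = 8.099
The function is not concave.

0


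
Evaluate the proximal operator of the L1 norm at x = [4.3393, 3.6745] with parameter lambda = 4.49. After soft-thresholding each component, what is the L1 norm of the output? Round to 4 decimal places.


Soft-thresholding with lambda = 4.49:
prox(4.3393) = sign(4.3393)*max(|4.3393| - 4.49, 0) = 0.0
prox(3.6745) = sign(3.6745)*max(|3.6745| - 4.49, 0) = 0.0
prox(x) = [0.0, 0.0]
||prox(x)||_1 = 0.0 + 0.0 = 0.0


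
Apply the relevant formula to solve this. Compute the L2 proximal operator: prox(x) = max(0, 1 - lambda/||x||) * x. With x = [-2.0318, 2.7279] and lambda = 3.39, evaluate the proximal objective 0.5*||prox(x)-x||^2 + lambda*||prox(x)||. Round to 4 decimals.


Step 1: Compute ||x||.
||x|| = 3.4014
Step 2: Compute scaling factor.
scale = max(0, 1 - 3.39/3.4014) = 0.0034
Step 3: prox(x) = [-0.0068, 0.0092]
||prox(x)|| = 0.0114
Step 4: Proximal objective.
0.5*||prox-x||^2 = 5.7461
lambda*||prox|| = 0.0386
Total = 5.7848


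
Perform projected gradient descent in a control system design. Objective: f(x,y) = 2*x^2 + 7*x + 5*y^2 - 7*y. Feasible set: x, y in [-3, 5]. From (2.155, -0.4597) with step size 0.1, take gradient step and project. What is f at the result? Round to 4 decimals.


Step 1: Compute gradient at (2.155, -0.4597).
grad_x = 2*2*2.155 + 7 = 15.62
grad_y = 2*5*-0.4597 - 7 = -11.597
Step 2: Gradient step.
x_raw = 2.155 - 0.1*15.62 = 0.593
y_raw = -0.4597 - 0.1*-11.597 = 0.7
Step 3: Project onto [-3, 5].
x_proj = clip(0.593) = 0.593
y_proj = clip(0.7) = 0.7
Step 4: Evaluate f.
f(0.593, 0.7) = 2.4043


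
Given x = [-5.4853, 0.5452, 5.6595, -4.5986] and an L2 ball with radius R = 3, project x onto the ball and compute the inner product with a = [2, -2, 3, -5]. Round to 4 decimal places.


Step 1: Compute ||x|| (intermediates to 6 decimals).
||x|| = sqrt((-5.4853)^2 + 0.5452^2 + 5.6595^2 + (-4.5986)^2) = 9.14127
Step 2: Project.
Since ||x|| > R, scale = R/||x|| = 3/9.14127 = 0.328182, proj(x) = scale * x
proj(x) = [-1.800177, 0.178925, 1.857346, -1.509178]
Step 3: Dot product.
a^T * proj(x) = 2*(-1.800177) - 2*0.178925 + 3*1.857346 - 5*(-1.509178) = 9.1597


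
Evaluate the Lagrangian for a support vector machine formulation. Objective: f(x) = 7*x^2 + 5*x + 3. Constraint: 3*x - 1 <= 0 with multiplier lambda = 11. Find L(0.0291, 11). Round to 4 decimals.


Step 1: Evaluate f(x).
f(0.0291) = 7*0.0291^2 + 5*0.0291 + 3 = 3.1514
Step 2: Evaluate g(x).
g(0.0291) = 3*0.0291 - 1 = -0.9127
Step 3: Compute Lagrangian.
L = 3.1514 + 11*-0.9127 = -6.8883


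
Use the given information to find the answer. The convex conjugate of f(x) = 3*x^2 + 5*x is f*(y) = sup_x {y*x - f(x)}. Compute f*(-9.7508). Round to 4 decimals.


f*(y) = sup_x {y*x - a*x^2 - b*x} = sup_x {(y-b)*x - a*x^2}
FOC: (y - b) - 2a*x = 0 => x* = (y - b)/(2a)
x* = (-9.7508 - 5)/(2*3) = -2.4585
f*(-9.7508) = (y-b)^2/(4a) = (-9.7508 - 5)^2/(4*3)
= 217.5861/12 = 18.1322


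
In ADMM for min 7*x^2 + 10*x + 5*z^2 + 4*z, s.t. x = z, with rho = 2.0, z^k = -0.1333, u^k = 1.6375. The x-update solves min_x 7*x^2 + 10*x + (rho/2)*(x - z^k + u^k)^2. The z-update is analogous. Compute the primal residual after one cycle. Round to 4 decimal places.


ADMM iteration with rho = 2.0, z^k = -0.1333, u^k = 1.6375
Step 1: x-update.
Minimize 7*x^2 + 10*x + (2.0/2)*(x + 0.1333 + 1.6375)^2
FOC: (2*7 + 2.0)*x = -10 + 2.0*(-0.1333 - 1.6375)
x^{k+1} = -0.8464
Step 2: z-update.
Minimize 5*z^2 + 4*z + (2.0/2)*(-0.8464 - z + 1.6375)^2
FOC: (2*5 + 2.0)*z = -4 + 2.0*(-0.8464 + 1.6375)
z^{k+1} = -0.2015
Step 3: u-update.
u^{k+1} = 1.6375 - 0.8464 + 0.2015 = 0.9926
Step 4: Primal residual = |-0.8464 + 0.2015| = 0.6449


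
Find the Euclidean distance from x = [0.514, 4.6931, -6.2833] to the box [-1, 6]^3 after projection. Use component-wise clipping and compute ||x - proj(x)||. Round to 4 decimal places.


Project each component onto [-1, 6].
clip(0.514) = 0.514, clip(4.6931) = 4.6931, clip(-6.2833) = -1.0
Projection = [0.514, 4.6931, -1.0]
Squared diffs: [0.0, 0.0, 27.9133]
Distance = sqrt(27.9133) = 5.2833


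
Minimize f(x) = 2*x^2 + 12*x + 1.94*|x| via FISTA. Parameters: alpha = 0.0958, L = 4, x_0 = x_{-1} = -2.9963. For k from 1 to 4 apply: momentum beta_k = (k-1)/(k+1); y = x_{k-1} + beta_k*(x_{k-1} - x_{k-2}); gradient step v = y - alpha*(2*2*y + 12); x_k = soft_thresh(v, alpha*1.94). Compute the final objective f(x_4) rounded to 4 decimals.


FISTA on f(x) = 2*x^2 + 12*x + 1.94*|x|
L = 4, alpha = 0.0958
Iteration 1: beta = 0.0, y = -2.9963 + 0.0*(-2.9963 + 2.9963) = -2.9963
  grad(y) = 0.0148, v = y - alpha*grad = -2.9977
  prox(v) = soft_thresh(-2.9977, 0.1859) = -2.8119
Iteration 2: beta = 0.3333, y = -2.8119 + 0.3333*(-2.8119 + 2.9963) = -2.7504
  grad(y) = 0.9984, v = y - alpha*grad = -2.846
  prox(v) = soft_thresh(-2.846, 0.1859) = -2.6602
Iteration 3: beta = 0.5, y = -2.6602 + 0.5*(-2.6602 + 2.8119) = -2.5843
  grad(y) = 1.6626, v = y - alpha*grad = -2.7436
  prox(v) = soft_thresh(-2.7436, 0.1859) = -2.5578
Iteration 4: beta = 0.6, y = -2.5578 + 0.6*(-2.5578 + 2.6602) = -2.4963
  grad(y) = 2.0147, v = y - alpha*grad = -2.6893
  prox(v) = soft_thresh(-2.6893, 0.1859) = -2.5035
f(x_4) = 2*(-2.5035)^2 + 12*(-2.5035) + 1.94*|-2.5035| = -12.6502


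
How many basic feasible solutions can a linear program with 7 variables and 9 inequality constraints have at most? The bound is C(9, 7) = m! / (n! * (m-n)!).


Each vertex corresponds to some choice of n active constraints out of m, so the number of vertices is at most C(m, n) = m! / (n!(m-n)!).
m = 9, n = 7
Numerator: 9 * 8 * 7 * 6 * 5 * 4 * 3
Denominator: 7! = 5040
C(9, 7) = 36


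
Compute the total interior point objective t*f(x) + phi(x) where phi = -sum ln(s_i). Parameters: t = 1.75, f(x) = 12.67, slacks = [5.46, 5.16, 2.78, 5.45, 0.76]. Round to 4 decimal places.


Step 1: Compute log-barrier.
ln values: [1.6974, 1.6409, 1.0225, 1.6956, -0.2744]
phi = -(1.6974 + 1.6409 + 1.0225 + 1.6956 - 0.2744) = -5.782
Step 2: Compute augmented objective.
t*f(x) = 1.75*12.67 = 22.1725
Total = 22.1725 - 5.782 = 16.3905


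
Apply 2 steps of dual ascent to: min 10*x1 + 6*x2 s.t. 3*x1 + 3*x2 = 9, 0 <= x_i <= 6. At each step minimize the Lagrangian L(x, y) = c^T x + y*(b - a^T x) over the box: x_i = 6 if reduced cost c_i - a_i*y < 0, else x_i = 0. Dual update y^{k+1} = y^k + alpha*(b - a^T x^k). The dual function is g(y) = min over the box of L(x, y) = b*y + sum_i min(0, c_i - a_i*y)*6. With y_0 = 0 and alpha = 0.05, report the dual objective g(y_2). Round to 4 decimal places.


Dual ascent for LP: min 10*x1 + 6*x2, 3*x1 + 3*x2 = 9, 0 <= x_i <= 6
Step 1: y^k = 0.0, reduced costs: (10.0, 6.0)
  x^k = (0.0, 0.0), subgradient = b - a^T x = 9.0
  y^{k+1} = 0.0 + 0.05*9.0 = 0.45
Step 2: y^k = 0.45, reduced costs: (8.65, 4.65)
  x^k = (0.0, 0.0), subgradient = b - a^T x = 9.0
  y^{k+1} = 0.45 + 0.05*9.0 = 0.9
Dual objective at y_2 = 0.9: reduced costs (7.3, 3.3), box minimizer x = (0.0, 0.0)
g(y_2) = b*y + (c1 - a1*y)*x1 + (c2 - a2*y)*x2 = 9*0.9 + 7.3*0.0 + 3.3*0.0 = 8.1 + 0.0 + 0.0 = 8.1


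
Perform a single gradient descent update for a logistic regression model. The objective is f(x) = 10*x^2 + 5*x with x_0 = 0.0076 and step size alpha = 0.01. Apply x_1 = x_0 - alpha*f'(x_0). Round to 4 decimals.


We compute the gradient at x_0 and apply the update.
f'(x) = 20*x + 5
f'(0.0076) = 20*0.0076 + 5 = 5.152
x_1 = 0.0076 - 0.01*5.152 = -0.0439


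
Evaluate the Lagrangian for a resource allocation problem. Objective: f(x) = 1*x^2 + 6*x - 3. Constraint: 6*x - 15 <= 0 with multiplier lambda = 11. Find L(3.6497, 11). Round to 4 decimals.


Step 1: Evaluate f(x).
f(3.6497) = 1*3.6497^2 + 6*3.6497 - 3 = 32.2185
Step 2: Evaluate g(x).
g(3.6497) = 6*3.6497 - 15 = 6.8982
Step 3: Compute Lagrangian.
L = 32.2185 + 11*6.8982 = 108.0987


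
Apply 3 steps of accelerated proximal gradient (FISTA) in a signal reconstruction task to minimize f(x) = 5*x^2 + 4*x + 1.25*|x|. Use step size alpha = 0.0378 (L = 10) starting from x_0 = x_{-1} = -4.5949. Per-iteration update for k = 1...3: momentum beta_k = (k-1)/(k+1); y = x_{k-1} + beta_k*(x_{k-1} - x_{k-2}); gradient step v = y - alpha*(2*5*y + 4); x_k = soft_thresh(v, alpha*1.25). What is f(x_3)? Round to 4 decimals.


FISTA on f(x) = 5*x^2 + 4*x + 1.25*|x|
L = 10, alpha = 0.0378
Iteration 1: beta = 0.0, y = -4.5949 + 0.0*(-4.5949 + 4.5949) = -4.5949
  grad(y) = -41.949, v = y - alpha*grad = -3.0092
  prox(v) = soft_thresh(-3.0092, 0.0473) = -2.962
Iteration 2: beta = 0.3333, y = -2.962 + 0.3333*(-2.962 + 4.5949) = -2.4177
  grad(y) = -20.1767, v = y - alpha*grad = -1.655
  prox(v) = soft_thresh(-1.655, 0.0473) = -1.6077
Iteration 3: beta = 0.5, y = -1.6077 + 0.5*(-1.6077 + 2.962) = -0.9306
  grad(y) = -5.3062, v = y - alpha*grad = -0.73
  prox(v) = soft_thresh(-0.73, 0.0473) = -0.6828
f(x_3) = 5*(-0.6828)^2 + 4*(-0.6828) + 1.25*|-0.6828| = 0.4534


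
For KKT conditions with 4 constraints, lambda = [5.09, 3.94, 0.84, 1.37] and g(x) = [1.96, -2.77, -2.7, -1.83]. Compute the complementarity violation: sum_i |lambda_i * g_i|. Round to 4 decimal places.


KKT complementary slackness check:
lambda_1 * g_1 = 5.09 * 1.96 = 9.9764
lambda_2 * g_2 = 3.94 * -2.77 = -10.9138
lambda_3 * g_3 = 0.84 * -2.7 = -2.268
lambda_4 * g_4 = 1.37 * -1.83 = -2.5071
Total violation = 9.9764 + 10.9138 + 2.268 + 2.5071 = 25.6653


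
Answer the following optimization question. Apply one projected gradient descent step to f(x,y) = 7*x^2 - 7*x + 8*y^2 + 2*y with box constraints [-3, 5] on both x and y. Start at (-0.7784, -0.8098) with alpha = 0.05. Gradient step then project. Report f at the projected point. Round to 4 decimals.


Step 1: Compute gradient at (-0.7784, -0.8098).
grad_x = 2*7*-0.7784 - 7 = -17.8976
grad_y = 2*8*-0.8098 + 2 = -10.9568
Step 2: Gradient step.
x_raw = -0.7784 - 0.05*-17.8976 = 0.1165
y_raw = -0.8098 - 0.05*-10.9568 = -0.262
Step 3: Project onto [-3, 5].
x_proj = clip(0.1165) = 0.1165
y_proj = clip(-0.262) = -0.262
Step 4: Evaluate f.
f(0.1165, -0.262) = -0.6953


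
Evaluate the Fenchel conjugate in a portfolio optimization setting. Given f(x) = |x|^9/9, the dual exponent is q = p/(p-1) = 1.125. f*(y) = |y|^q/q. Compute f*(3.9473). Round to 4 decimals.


The conjugate exponent q satisfies 1/p + 1/q = 1.
p = 9, so q = 9/(9 - 1) = 1.125
|y|^q = 3.9473^1.125 = 4.6864
f*(3.9473) = 4.6864 / 1.125 = 4.1657


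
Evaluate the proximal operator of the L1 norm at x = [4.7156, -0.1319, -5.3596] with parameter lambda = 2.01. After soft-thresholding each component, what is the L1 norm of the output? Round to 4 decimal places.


Soft-thresholding with lambda = 2.01:
prox(4.7156) = sign(4.7156)*max(|4.7156| - 2.01, 0) = 2.7056
prox(-0.1319) = sign(-0.1319)*max(|-0.1319| - 2.01, 0) = 0.0
prox(-5.3596) = sign(-5.3596)*max(|-5.3596| - 2.01, 0) = -3.3496
prox(x) = [2.7056, 0.0, -3.3496]
||prox(x)||_1 = 2.7056 + 0.0 + 3.3496 = 6.0552


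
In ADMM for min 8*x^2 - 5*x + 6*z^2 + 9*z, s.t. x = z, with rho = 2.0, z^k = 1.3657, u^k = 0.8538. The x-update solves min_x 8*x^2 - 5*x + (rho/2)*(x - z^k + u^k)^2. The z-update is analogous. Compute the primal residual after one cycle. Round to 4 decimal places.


ADMM iteration with rho = 2.0, z^k = 1.3657, u^k = 0.8538
Step 1: x-update.
Minimize 8*x^2 - 5*x + (2.0/2)*(x - 1.3657 + 0.8538)^2
FOC: (2*8 + 2.0)*x = 5 + 2.0*(1.3657 - 0.8538)
x^{k+1} = 0.3347
Step 2: z-update.
Minimize 6*z^2 + 9*z + (2.0/2)*(0.3347 - z + 0.8538)^2
FOC: (2*6 + 2.0)*z = -9 + 2.0*(0.3347 + 0.8538)
z^{k+1} = -0.4731
Step 3: u-update.
u^{k+1} = 0.8538 + 0.3347 + 0.4731 = 1.6615
Step 4: Primal residual = |0.3347 + 0.4731| = 0.8077


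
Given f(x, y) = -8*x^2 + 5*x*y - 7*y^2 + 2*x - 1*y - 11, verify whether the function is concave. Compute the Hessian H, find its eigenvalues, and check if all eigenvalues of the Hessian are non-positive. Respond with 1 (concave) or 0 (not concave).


The Hessian of f(x,y) = -8*x^2 + 5*x*y - 7*y^2 + 2*x - 1*y - 11 is:
H = [[-16, 5], [5, -14]]
Trace = -16 - 14 = -30
Determinant = -16*-14 - (5)^2 = 199
Discriminant = (-30)^2 - 4*199 = 104.0
Eigenvalues: lambda_1 = -20.099, lambda_2 = -9.901
The function is concave.

1


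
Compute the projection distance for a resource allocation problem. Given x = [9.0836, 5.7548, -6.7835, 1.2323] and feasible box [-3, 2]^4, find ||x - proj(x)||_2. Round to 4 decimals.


Project each component onto [-3, 2].
clip(9.0836) = 2.0, clip(5.7548) = 2.0, clip(-6.7835) = -3.0, clip(1.2323) = 1.2323
Projection = [2.0, 2.0, -3.0, 1.2323]
Squared diffs: [50.1774, 14.0985, 14.3149, 0.0]
Distance = sqrt(78.5908) = 8.8651


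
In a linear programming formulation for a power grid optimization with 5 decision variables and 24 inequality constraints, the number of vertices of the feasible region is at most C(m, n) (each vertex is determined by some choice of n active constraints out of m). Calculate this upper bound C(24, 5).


Each vertex corresponds to some choice of n active constraints out of m, so the number of vertices is at most C(m, n) = m! / (n!(m-n)!).
m = 24, n = 5
Numerator: 24 * 23 * 22 * 21 * 20
Denominator: 5! = 120
C(24, 5) = 42504


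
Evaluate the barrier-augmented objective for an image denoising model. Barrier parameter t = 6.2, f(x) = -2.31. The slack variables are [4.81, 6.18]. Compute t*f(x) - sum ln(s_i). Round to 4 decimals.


Step 1: Compute log-barrier.
ln values: [1.5707, 1.8213]
phi = -(1.5707 + 1.8213) = -3.392
Step 2: Compute augmented objective.
t*f(x) = 6.2*-2.31 = -14.322
Total = -14.322 - 3.392 = -17.714


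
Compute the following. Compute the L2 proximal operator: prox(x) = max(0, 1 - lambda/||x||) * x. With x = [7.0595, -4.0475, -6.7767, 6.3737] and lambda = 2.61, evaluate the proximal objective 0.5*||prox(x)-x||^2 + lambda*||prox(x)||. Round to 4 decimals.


Step 1: Compute ||x||.
||x|| = 12.3599
Step 2: Compute scaling factor.
scale = max(0, 1 - 2.61/12.3599) = 0.7888
Step 3: prox(x) = [5.5688, -3.1928, -5.3457, 5.0278]
||prox(x)|| = 9.7499
Step 4: Proximal objective.
0.5*||prox-x||^2 = 3.4061
lambda*||prox|| = 25.4472
Total = 28.8532


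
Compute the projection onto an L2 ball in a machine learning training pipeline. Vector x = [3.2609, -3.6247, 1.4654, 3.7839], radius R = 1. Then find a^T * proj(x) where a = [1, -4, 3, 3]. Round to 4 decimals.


Step 1: Compute ||x|| (intermediates to 6 decimals).
||x|| = sqrt(3.2609^2 + (-3.6247)^2 + 1.4654^2 + 3.7839^2) = 6.343281
Step 2: Project.
Since ||x|| > R, scale = R/||x|| = 1/6.343281 = 0.157647, proj(x) = scale * x
proj(x) = [0.514071, -0.571423, 0.231016, 0.59652]
Step 3: Dot product.
a^T * proj(x) = 1*0.514071 - 4*(-0.571423) + 3*0.231016 + 3*0.59652 = 5.2824


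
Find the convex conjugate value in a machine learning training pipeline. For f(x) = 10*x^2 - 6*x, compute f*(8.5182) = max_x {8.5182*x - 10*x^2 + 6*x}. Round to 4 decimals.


f*(y) = sup_x {y*x - a*x^2 - b*x} = sup_x {(y-b)*x - a*x^2}
FOC: (y - b) - 2a*x = 0 => x* = (y - b)/(2a)
x* = (8.5182 + 6)/(2*10) = 0.7259
f*(8.5182) = (y-b)^2/(4a) = (8.5182 + 6)^2/(4*10)
= 210.7781/40 = 5.2695


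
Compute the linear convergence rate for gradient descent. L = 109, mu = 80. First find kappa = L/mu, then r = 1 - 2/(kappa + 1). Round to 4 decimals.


Step 1: Compute the condition number.
kappa = L/mu = 109/80 = 1.3625
Step 2: Compute the convergence rate.
r = 1 - 2/(kappa + 1) = 1 - 2*mu/(L + mu) = (L - mu)/(L + mu) = 29/189 = 0.1534


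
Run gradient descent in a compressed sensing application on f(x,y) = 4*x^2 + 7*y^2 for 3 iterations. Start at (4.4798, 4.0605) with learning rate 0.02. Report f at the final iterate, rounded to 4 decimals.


Gradient descent on f(x,y) = 4*x^2 + 7*y^2.
Starting point: (4.4798, 4.0605), alpha = 0.02
Step 1: grad_x = 2*4*4.4798 = 35.8384, grad_y = 2*7*4.0605 = 56.847
  x_1 = 4.4798 - 0.02*35.8384 = 3.763
  y_1 = 4.0605 - 0.02*56.847 = 2.9236
Step 2: grad_x = 2*4*3.763 = 30.1043, grad_y = 2*7*2.9236 = 40.9298
  x_2 = 3.763 - 0.02*30.1043 = 3.1609
  y_2 = 2.9236 - 0.02*40.9298 = 2.105
Step 3: grad_x = 2*4*3.1609 = 25.2876, grad_y = 2*7*2.105 = 29.4695
  x_3 = 3.1609 - 0.02*25.2876 = 2.6552
  y_3 = 2.105 - 0.02*29.4695 = 1.5156
f(2.6552, 1.5156) = 4*2.6552^2 + 7*1.5156^2 = 44.279


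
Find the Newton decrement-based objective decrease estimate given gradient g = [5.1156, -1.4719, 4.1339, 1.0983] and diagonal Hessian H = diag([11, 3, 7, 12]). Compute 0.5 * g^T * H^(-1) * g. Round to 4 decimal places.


Step 1: H is diagonal, so H^(-1) * g = [0.4651, -0.4906, 0.5906, 0.0915].
Step 2: g^T H^(-1) g = sum_i g_i^2 / H_ii
  = (5.1156)^2/11 + (-1.4719)^2/3 + (4.1339)^2/7 + (1.0983)^2/12
  = 2.379 + 0.7222 + 2.4413 + 0.1005 = 5.643
Step 3: Objective decrease = 0.5 * g^T H^(-1) g = 2.8215


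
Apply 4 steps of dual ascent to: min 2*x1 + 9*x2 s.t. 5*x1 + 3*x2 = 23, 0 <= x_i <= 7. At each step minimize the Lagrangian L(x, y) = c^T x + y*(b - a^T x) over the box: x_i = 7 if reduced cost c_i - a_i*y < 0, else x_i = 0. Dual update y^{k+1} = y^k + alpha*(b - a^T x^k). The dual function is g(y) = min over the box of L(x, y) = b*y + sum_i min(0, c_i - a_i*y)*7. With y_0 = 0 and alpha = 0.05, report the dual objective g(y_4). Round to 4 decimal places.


Dual ascent for LP: min 2*x1 + 9*x2, 5*x1 + 3*x2 = 23, 0 <= x_i <= 7
Step 1: y^k = 0.0, reduced costs: (2.0, 9.0)
  x^k = (0.0, 0.0), subgradient = b - a^T x = 23.0
  y^{k+1} = 0.0 + 0.05*23.0 = 1.15
Step 2: y^k = 1.15, reduced costs: (-3.75, 5.55)
  x^k = (7.0, 0.0), subgradient = b - a^T x = -12.0
  y^{k+1} = 1.15 + 0.05*-12.0 = 0.55
Step 3: y^k = 0.55, reduced costs: (-0.75, 7.35)
  x^k = (7.0, 0.0), subgradient = b - a^T x = -12.0
  y^{k+1} = 0.55 + 0.05*-12.0 = -0.05
Step 4: y^k = -0.05, reduced costs: (2.25, 9.15)
  x^k = (0.0, 0.0), subgradient = b - a^T x = 23.0
  y^{k+1} = -0.05 + 0.05*23.0 = 1.1
Dual objective at y_4 = 1.1: reduced costs (-3.5, 5.7), box minimizer x = (7.0, 0.0)
g(y_4) = b*y + (c1 - a1*y)*x1 + (c2 - a2*y)*x2 = 23*1.1 + (-3.5)*7.0 + 5.7*0.0 = 25.3 - 24.5 + 0.0 = 0.8


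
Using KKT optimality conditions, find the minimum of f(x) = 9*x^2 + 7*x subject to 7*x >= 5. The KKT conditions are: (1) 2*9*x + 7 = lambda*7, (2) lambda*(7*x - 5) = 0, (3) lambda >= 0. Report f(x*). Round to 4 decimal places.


Step 1: Try lambda = 0 (constraint inactive).
x_unc = -7/(2*9) = -0.3889
Check: 7*-0.3889 = -2.7223 < 5 -- violated!
Step 2: Constraint must be active: 7*x = 5
x* = 5/7 = 0.7143 (rounded; the exact value 5/7 is used below)
lambda = (2*9*(5/7) + 7)/7 = 2.8367
Step 3: Compute optimal value.
f(x*) = 9*(5/7)^2 + 7*(5/7) = 9.5918


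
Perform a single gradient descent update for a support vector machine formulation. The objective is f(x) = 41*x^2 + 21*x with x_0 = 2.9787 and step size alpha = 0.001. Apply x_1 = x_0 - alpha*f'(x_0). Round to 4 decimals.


We compute the gradient at x_0 and apply the update.
f'(x) = 82*x + 21
f'(2.9787) = 82*2.9787 + 21 = 265.2534
x_1 = 2.9787 - 0.001*265.2534 = 2.7134
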